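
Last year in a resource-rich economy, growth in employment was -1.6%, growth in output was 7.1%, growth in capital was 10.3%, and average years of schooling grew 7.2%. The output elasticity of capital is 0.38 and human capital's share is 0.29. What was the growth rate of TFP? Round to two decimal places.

Labor's share = 1 − 0.38 − 0.29 = 0.33.
Capital: 0.38 × 10.3 = 3.914 pp.
Average years of schooling: 0.29 × 7.2 = 2.088 pp.
Employment: 0.33 × (-1.6) = -0.528 pp.
TFP growth = 7.1 − 5.474 = 1.626%.

TFP growth was 1.63%.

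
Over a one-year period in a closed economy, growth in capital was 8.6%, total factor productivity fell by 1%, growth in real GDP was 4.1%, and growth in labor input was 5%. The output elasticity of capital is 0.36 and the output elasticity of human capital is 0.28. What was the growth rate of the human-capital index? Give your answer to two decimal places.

0.73%

Labor's share = 1 − 0.36 − 0.28 = 0.36.
gY = gA + 0.36×8.6 + 0.36×5 + 0.28×g.
0.28×g = 4.1 + 1 − 4.896 = 0.204.
g = 0.204 / 0.28 = 0.7286%.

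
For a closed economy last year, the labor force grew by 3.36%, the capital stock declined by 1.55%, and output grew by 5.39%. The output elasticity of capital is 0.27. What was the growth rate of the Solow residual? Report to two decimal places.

Labor's share = 1 − 0.27 = 0.73.
The capital stock: 0.27 × (-1.55) = -0.4185 pp.
The labor force: 0.73 × 3.36 = 2.4528 pp.
TFP growth = 5.39 − 2.0343 = 3.3557%.

3.36%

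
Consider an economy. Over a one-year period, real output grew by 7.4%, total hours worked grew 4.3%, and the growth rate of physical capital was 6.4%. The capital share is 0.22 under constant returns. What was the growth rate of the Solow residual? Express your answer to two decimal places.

Labor's share = 1 − 0.22 = 0.78.
Physical capital: 0.22 × 6.4 = 1.408 pp.
Total hours worked: 0.78 × 4.3 = 3.354 pp.
TFP growth = 7.4 − 4.762 = 2.638%.

The Solow residual growth was 2.64%.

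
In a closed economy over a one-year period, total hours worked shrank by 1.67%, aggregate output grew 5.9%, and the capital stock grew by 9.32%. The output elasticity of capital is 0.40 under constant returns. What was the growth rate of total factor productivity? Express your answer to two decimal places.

Labor's share = 1 − 0.4 = 0.6.
The capital stock: 0.4 × 9.32 = 3.728 pp.
Total hours worked: 0.6 × (-1.67) = -1.002 pp.
TFP growth = 5.9 − 2.726 = 3.174%.

Total factor productivity growth was 3.17%.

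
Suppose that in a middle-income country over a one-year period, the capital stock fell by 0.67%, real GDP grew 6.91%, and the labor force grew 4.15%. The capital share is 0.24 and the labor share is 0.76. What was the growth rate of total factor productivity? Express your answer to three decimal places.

3.917%

Labor's share = 1 − 0.24 = 0.76.
The capital stock: 0.24 × (-0.67) = -0.1608 pp.
The labor force: 0.76 × 4.15 = 3.154 pp.
TFP growth = 6.91 − 2.9932 = 3.9168%.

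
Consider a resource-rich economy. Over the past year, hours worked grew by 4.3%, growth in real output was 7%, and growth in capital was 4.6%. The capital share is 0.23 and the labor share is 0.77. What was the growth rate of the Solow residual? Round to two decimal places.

The Solow residual growth was 2.63%.

Labor's share = 1 − 0.23 = 0.77.
Capital: 0.23 × 4.6 = 1.058 pp.
Hours worked: 0.77 × 4.3 = 3.311 pp.
TFP growth = 7 − 4.369 = 2.631%.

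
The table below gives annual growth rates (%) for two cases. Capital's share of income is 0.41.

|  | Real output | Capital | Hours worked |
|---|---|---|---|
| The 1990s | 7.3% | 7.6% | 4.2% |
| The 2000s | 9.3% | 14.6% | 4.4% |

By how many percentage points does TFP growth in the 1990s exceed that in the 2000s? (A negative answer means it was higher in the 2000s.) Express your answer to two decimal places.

0.99 percentage points

Labor's share = 1 − 0.41 = 0.59.
The 1990s: TFP = 7.3 − 3.116 − 2.478 = 1.706%.
The 2000s: TFP = 9.3 − 5.986 − 2.596 = 0.718%.
Difference = 1.706 − (0.718) = 0.988 pp.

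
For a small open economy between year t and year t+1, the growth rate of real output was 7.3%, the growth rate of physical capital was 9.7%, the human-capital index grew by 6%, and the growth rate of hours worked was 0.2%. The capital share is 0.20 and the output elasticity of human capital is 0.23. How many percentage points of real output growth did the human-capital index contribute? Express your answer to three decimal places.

Contribution = share × growth = 0.23 × 6 = 1.38 pp.

1.380 percentage points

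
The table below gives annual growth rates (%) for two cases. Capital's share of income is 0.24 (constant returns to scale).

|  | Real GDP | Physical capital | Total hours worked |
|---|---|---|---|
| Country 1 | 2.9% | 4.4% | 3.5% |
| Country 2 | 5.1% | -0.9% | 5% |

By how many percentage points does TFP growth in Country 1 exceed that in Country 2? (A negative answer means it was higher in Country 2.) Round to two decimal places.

-2.33 percentage points

Labor's share = 1 − 0.24 = 0.76.
Country 1: TFP = 2.9 − 1.056 − 2.66 = -0.816%.
Country 2: TFP = 5.1 + 0.216 − 3.8 = 1.516%.
Difference = -0.816 − (1.516) = -2.332 pp.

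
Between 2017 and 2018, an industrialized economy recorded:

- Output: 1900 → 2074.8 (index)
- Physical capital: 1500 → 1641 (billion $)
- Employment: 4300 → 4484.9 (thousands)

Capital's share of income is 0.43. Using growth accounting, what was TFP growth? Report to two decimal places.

2.71%

Output growth = (2074.8 − 1900) / 1900 = 9.2%.
Physical capital growth = (1641 − 1500) / 1500 = 9.4%.
Employment growth = (4484.9 − 4300) / 4300 = 4.3%.
Labor's share = 1 − 0.43 = 0.57.
Physical capital: 0.43 × 9.4 = 4.042 pp.
Employment: 0.57 × 4.3 = 2.451 pp.
TFP growth = 9.2 − 6.493 = 2.707%.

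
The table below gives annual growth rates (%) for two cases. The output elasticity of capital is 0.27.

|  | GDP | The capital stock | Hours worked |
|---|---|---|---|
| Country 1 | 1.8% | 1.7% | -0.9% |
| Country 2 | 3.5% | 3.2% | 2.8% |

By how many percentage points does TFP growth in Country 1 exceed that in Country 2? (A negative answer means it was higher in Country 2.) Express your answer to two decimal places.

1.41 percentage points

Labor's share = 1 − 0.27 = 0.73.
Country 1: TFP = 1.8 − 0.459 + 0.657 = 1.998%.
Country 2: TFP = 3.5 − 0.864 − 2.044 = 0.592%.
Difference = 1.998 − (0.592) = 1.406 pp.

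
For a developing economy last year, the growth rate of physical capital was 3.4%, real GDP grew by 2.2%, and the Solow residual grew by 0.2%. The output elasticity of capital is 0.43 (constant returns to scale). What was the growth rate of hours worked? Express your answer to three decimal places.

Labor's share = 1 − 0.43 = 0.57.
gY = gA + 0.43×3.4 + 0.57×g.
0.57×g = 2.2 − 0.2 − 1.462 = 0.538.
g = 0.538 / 0.57 = 0.94386%.

0.944%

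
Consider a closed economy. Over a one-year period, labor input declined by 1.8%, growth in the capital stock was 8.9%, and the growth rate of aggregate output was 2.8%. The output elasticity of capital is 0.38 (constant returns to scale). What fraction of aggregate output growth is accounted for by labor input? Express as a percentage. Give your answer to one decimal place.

-39.9%

Labor's share = 1 − 0.38 = 0.62.
Labor input contributed 0.62 × (-1.8) = -1.116 pp.
Share of growth = -1.116 / 2.8 × 100 = -39.857%.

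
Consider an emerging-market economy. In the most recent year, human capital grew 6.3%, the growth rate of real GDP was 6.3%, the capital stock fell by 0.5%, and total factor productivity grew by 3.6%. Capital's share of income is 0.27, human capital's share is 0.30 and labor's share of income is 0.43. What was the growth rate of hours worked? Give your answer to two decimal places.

Labor's share = 1 − 0.27 − 0.3 = 0.43.
gY = gA + 0.27×(-0.5) + 0.3×6.3 + 0.43×g.
0.43×g = 6.3 − 3.6 − 1.755 = 0.945.
g = 0.945 / 0.43 = 2.1977%.

2.20%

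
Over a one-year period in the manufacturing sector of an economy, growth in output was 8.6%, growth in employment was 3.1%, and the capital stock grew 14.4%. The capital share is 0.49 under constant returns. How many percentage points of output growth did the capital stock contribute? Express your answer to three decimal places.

7.056 pp

Contribution = share × growth = 0.49 × 14.4 = 7.056 pp.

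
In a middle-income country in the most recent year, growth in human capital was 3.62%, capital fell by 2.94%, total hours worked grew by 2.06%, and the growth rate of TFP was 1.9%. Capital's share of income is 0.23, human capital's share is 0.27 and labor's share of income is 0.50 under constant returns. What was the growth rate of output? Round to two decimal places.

Labor's share = 1 − 0.23 − 0.27 = 0.5.
Capital: 0.23 × (-2.94) = -0.6762 pp.
Human capital: 0.27 × 3.62 = 0.9774 pp.
Total hours worked: 0.5 × 2.06 = 1.03 pp.
Output growth = 1.9 + 1.3312 = 3.2312%.

3.23%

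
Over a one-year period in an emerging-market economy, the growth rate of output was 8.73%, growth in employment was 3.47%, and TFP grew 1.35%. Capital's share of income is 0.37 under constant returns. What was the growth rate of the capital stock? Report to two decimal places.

14.04%

Labor's share = 1 − 0.37 = 0.63.
gY = gA + 0.63×3.47 + 0.37×g.
0.37×g = 8.73 − 1.35 − 2.1861 = 5.1939.
g = 5.1939 / 0.37 = 14.0376%.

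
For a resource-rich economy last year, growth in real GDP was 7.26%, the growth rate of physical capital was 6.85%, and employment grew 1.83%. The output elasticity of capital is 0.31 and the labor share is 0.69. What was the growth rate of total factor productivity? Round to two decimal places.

Labor's share = 1 − 0.31 = 0.69.
Physical capital: 0.31 × 6.85 = 2.1235 pp.
Employment: 0.69 × 1.83 = 1.2627 pp.
TFP growth = 7.26 − 3.3862 = 3.8738%.

3.87%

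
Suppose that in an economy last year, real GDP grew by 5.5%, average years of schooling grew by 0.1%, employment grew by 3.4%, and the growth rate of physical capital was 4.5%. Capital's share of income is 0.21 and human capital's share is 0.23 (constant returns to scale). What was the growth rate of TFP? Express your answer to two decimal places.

2.63%

Labor's share = 1 − 0.21 − 0.23 = 0.56.
Physical capital: 0.21 × 4.5 = 0.945 pp.
Average years of schooling: 0.23 × 0.1 = 0.023 pp.
Employment: 0.56 × 3.4 = 1.904 pp.
TFP growth = 5.5 − 2.872 = 2.628%.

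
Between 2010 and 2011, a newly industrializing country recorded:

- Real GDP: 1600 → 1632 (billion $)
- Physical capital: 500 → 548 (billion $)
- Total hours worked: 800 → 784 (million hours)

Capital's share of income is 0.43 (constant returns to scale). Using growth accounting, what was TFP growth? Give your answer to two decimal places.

-0.99%

Real GDP growth = (1632 − 1600) / 1600 = 2%.
Physical capital growth = (548 − 500) / 500 = 9.6%.
Total hours worked growth = (784 − 800) / 800 = -2%.
Labor's share = 1 − 0.43 = 0.57.
Physical capital: 0.43 × 9.6 = 4.128 pp.
Total hours worked: 0.57 × (-2) = -1.14 pp.
TFP growth = 2 − 2.988 = -0.988%.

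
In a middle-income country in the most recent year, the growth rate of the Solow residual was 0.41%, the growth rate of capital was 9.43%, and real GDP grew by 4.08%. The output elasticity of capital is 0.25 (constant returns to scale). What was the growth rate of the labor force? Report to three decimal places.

1.750%

Labor's share = 1 − 0.25 = 0.75.
gY = gA + 0.25×9.43 + 0.75×g.
0.75×g = 4.08 − 0.41 − 2.3575 = 1.3125.
g = 1.3125 / 0.75 = 1.75%.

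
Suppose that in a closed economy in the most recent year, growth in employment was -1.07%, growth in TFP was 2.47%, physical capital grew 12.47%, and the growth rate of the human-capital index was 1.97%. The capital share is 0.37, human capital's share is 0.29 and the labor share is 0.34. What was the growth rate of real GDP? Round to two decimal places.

7.29%

Labor's share = 1 − 0.37 − 0.29 = 0.34.
Physical capital: 0.37 × 12.47 = 4.6139 pp.
The human-capital index: 0.29 × 1.97 = 0.5713 pp.
Employment: 0.34 × (-1.07) = -0.3638 pp.
Output growth = 2.47 + 4.8214 = 7.2914%.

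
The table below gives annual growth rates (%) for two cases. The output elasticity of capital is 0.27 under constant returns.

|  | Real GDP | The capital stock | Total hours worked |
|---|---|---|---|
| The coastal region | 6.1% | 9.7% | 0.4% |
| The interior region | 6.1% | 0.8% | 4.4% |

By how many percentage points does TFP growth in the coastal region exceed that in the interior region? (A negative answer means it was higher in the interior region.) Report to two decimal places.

Labor's share = 1 − 0.27 = 0.73.
The coastal region: TFP = 6.1 − 2.619 − 0.292 = 3.189%.
The interior region: TFP = 6.1 − 0.216 − 3.212 = 2.672%.
Difference = 3.189 − (2.672) = 0.517 pp.

0.52 percentage points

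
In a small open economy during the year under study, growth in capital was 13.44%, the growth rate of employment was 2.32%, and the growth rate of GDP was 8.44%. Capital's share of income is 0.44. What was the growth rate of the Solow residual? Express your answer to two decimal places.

Labor's share = 1 − 0.44 = 0.56.
Capital: 0.44 × 13.44 = 5.9136 pp.
Employment: 0.56 × 2.32 = 1.2992 pp.
TFP growth = 8.44 − 7.2128 = 1.2272%.

The Solow residual growth was 1.23%.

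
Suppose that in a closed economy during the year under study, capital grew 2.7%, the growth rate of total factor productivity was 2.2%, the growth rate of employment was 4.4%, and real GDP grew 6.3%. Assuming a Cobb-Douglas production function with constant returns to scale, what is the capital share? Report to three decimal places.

0.176

gY = gA + α·gK + (1−α)·gL, so gY − gA − gL = α(gK − gL).
6.3 − 2.2 − 4.4 = α × (2.7 − 4.4).
-0.3 = -1.7 α, so α = 0.17647.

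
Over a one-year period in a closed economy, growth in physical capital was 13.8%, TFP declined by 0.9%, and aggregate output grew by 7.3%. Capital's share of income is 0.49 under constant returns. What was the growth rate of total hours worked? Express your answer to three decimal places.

Total hours worked growth was 2.820%.

Labor's share = 1 − 0.49 = 0.51.
gY = gA + 0.49×13.8 + 0.51×g.
0.51×g = 7.3 + 0.9 − 6.762 = 1.438.
g = 1.438 / 0.51 = 2.81961%.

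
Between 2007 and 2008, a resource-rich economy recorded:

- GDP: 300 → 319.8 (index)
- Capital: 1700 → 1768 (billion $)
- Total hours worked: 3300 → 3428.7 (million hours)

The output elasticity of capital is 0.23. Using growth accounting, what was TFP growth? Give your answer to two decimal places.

TFP grew 2.68%.

GDP growth = (319.8 − 300) / 300 = 6.6%.
Capital growth = (1768 − 1700) / 1700 = 4%.
Total hours worked growth = (3428.7 − 3300) / 3300 = 3.9%.
Labor's share = 1 − 0.23 = 0.77.
Capital: 0.23 × 4 = 0.92 pp.
Total hours worked: 0.77 × 3.9 = 3.003 pp.
TFP growth = 6.6 − 3.923 = 2.677%.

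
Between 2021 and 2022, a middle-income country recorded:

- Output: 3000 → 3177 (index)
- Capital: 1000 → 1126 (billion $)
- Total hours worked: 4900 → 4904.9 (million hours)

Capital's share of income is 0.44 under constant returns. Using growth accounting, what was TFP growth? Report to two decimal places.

0.30%

Output growth = (3177 − 3000) / 3000 = 5.9%.
Capital growth = (1126 − 1000) / 1000 = 12.6%.
Total hours worked growth = (4904.9 − 4900) / 4900 = 0.1%.
Labor's share = 1 − 0.44 = 0.56.
Capital: 0.44 × 12.6 = 5.544 pp.
Total hours worked: 0.56 × 0.1 = 0.056 pp.
TFP growth = 5.9 − 5.6 = 0.3%.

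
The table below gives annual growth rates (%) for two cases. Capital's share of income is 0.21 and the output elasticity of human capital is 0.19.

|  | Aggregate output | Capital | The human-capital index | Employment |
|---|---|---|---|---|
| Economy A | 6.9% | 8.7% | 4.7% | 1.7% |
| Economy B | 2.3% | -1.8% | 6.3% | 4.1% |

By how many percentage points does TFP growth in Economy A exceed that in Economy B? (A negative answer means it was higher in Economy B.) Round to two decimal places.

Labor's share = 1 − 0.21 − 0.19 = 0.6.
Economy A: TFP = 6.9 − 1.827 − 0.893 − 1.02 = 3.16%.
Economy B: TFP = 2.3 + 0.378 − 1.197 − 2.46 = -0.979%.
Difference = 3.16 − (-0.979) = 4.139 pp.

4.14 percentage points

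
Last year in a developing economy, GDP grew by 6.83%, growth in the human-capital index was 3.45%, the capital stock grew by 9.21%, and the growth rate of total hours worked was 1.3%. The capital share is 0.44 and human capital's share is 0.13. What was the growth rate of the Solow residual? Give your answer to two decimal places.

The Solow residual growth was 1.77%.

Labor's share = 1 − 0.44 − 0.13 = 0.43.
The capital stock: 0.44 × 9.21 = 4.0524 pp.
The human-capital index: 0.13 × 3.45 = 0.4485 pp.
Total hours worked: 0.43 × 1.3 = 0.559 pp.
TFP growth = 6.83 − 5.0599 = 1.7701%.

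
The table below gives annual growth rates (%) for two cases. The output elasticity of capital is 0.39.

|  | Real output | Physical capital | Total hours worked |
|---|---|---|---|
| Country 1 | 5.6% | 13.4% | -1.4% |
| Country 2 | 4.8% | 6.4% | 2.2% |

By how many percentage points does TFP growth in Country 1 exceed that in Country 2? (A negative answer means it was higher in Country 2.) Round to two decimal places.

Labor's share = 1 − 0.39 = 0.61.
Country 1: TFP = 5.6 − 5.226 + 0.854 = 1.228%.
Country 2: TFP = 4.8 − 2.496 − 1.342 = 0.962%.
Difference = 1.228 − (0.962) = 0.266 pp.

0.27 percentage points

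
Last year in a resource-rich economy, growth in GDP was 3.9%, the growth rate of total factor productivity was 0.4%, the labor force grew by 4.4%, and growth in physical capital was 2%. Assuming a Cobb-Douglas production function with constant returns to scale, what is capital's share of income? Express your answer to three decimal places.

gY = gA + α·gK + (1−α)·gL, so gY − gA − gL = α(gK − gL).
3.9 − 0.4 − 4.4 = α × (2 − 4.4).
-0.9 = -2.4 α, so α = 0.375.

Capital's share of income is 0.375.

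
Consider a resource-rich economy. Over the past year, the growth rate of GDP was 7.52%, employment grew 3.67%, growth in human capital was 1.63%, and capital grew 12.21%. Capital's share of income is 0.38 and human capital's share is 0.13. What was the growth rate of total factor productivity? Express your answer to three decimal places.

Labor's share = 1 − 0.38 − 0.13 = 0.49.
Capital: 0.38 × 12.21 = 4.6398 pp.
Human capital: 0.13 × 1.63 = 0.2119 pp.
Employment: 0.49 × 3.67 = 1.7983 pp.
TFP growth = 7.52 − 6.65 = 0.87%.

0.870%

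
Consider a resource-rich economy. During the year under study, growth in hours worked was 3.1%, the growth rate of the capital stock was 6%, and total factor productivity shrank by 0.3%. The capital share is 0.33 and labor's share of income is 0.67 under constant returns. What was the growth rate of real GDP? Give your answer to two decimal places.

Real GDP growth was 3.76%.

Labor's share = 1 − 0.33 = 0.67.
The capital stock: 0.33 × 6 = 1.98 pp.
Hours worked: 0.67 × 3.1 = 2.077 pp.
Output growth = -0.3 + 4.057 = 3.757%.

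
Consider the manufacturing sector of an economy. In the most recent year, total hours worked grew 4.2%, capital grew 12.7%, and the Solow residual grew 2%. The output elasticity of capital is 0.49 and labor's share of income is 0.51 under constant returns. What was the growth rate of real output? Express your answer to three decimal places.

Labor's share = 1 − 0.49 = 0.51.
Capital: 0.49 × 12.7 = 6.223 pp.
Total hours worked: 0.51 × 4.2 = 2.142 pp.
Output growth = 2 + 8.365 = 10.365%.

Real output grew 10.365%.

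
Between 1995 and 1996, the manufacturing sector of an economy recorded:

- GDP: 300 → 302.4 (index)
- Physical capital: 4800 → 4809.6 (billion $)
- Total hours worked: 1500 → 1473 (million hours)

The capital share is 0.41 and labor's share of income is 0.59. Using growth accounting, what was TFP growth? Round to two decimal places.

1.78%

GDP growth = (302.4 − 300) / 300 = 0.8%.
Physical capital growth = (4809.6 − 4800) / 4800 = 0.2%.
Total hours worked growth = (1473 − 1500) / 1500 = -1.8%.
Labor's share = 1 − 0.41 = 0.59.
Physical capital: 0.41 × 0.2 = 0.082 pp.
Total hours worked: 0.59 × (-1.8) = -1.062 pp.
TFP growth = 0.8 + 0.98 = 1.78%.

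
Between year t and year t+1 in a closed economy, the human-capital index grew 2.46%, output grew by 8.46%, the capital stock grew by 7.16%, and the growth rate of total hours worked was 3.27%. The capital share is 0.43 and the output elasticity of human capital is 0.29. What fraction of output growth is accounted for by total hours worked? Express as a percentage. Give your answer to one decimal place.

Labor's share = 1 − 0.43 − 0.29 = 0.28.
Total hours worked contributed 0.28 × 3.27 = 0.9156 pp.
Share of growth = 0.9156 / 8.46 × 100 = 10.823%.

Total hours worked accounted for 10.8% of growth.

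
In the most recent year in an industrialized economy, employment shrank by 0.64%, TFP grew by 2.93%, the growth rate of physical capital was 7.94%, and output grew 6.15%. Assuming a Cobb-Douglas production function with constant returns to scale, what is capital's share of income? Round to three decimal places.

gY = gA + α·gK + (1−α)·gL, so gY − gA − gL = α(gK − gL).
6.15 − 2.93 + 0.64 = α × (7.94 − (-0.64)).
3.86 = 8.58 α, so α = 0.44988.

α = 0.450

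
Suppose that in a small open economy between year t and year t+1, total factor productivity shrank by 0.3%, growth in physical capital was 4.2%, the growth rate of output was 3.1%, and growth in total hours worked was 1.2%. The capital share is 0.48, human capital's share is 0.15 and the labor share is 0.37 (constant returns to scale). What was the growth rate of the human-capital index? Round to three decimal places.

6.267%

Labor's share = 1 − 0.48 − 0.15 = 0.37.
gY = gA + 0.48×4.2 + 0.37×1.2 + 0.15×g.
0.15×g = 3.1 + 0.3 − 2.46 = 0.94.
g = 0.94 / 0.15 = 6.26667%.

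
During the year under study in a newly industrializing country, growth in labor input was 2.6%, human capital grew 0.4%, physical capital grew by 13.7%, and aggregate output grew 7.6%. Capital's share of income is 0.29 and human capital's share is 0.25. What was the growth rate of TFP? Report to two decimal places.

Labor's share = 1 − 0.29 − 0.25 = 0.46.
Physical capital: 0.29 × 13.7 = 3.973 pp.
Human capital: 0.25 × 0.4 = 0.1 pp.
Labor input: 0.46 × 2.6 = 1.196 pp.
TFP growth = 7.6 − 5.269 = 2.331%.

2.33%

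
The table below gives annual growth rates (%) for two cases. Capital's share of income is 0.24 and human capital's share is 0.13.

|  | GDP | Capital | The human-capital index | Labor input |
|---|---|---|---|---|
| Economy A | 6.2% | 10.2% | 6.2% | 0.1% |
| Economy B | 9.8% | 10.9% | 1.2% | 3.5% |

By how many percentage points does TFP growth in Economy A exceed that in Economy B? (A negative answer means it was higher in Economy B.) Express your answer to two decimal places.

-1.94 percentage points

Labor's share = 1 − 0.24 − 0.13 = 0.63.
Economy A: TFP = 6.2 − 2.448 − 0.806 − 0.063 = 2.883%.
Economy B: TFP = 9.8 − 2.616 − 0.156 − 2.205 = 4.823%.
Difference = 2.883 − (4.823) = -1.94 pp.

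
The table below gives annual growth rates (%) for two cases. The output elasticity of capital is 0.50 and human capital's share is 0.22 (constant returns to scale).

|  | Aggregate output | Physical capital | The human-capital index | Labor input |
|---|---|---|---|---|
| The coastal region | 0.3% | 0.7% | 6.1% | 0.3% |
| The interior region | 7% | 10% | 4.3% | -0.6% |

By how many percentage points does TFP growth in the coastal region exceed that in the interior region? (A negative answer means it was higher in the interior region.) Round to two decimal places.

-2.70 percentage points

Labor's share = 1 − 0.5 − 0.22 = 0.28.
The coastal region: TFP = 0.3 − 0.35 − 1.342 − 0.084 = -1.476%.
The interior region: TFP = 7 − 5 − 0.946 + 0.168 = 1.222%.
Difference = -1.476 − (1.222) = -2.698 pp.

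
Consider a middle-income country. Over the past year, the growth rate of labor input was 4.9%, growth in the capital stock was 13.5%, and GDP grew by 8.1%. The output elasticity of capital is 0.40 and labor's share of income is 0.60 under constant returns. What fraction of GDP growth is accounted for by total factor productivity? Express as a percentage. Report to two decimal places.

Labor's share = 1 − 0.4 = 0.6.
The capital stock: 0.4 × 13.5 = 5.4 pp.
Labor input: 0.6 × 4.9 = 2.94 pp.
TFP growth = 8.1 − 8.34 = -0.24%.
TFP share of growth = -0.24 / 8.1 × 100 = -2.963%.

-2.96%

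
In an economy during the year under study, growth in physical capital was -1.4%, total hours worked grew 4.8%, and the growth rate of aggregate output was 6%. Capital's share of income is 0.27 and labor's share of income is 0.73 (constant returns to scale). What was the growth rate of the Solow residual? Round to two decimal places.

Labor's share = 1 − 0.27 = 0.73.
Physical capital: 0.27 × (-1.4) = -0.378 pp.
Total hours worked: 0.73 × 4.8 = 3.504 pp.
TFP growth = 6 − 3.126 = 2.874%.

The Solow residual grew 2.87%.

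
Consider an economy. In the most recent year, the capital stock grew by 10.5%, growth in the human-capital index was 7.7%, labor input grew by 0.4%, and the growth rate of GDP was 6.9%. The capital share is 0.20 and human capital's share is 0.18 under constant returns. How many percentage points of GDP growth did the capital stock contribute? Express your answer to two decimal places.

2.10 pp

Contribution = share × growth = 0.2 × 10.5 = 2.1 pp.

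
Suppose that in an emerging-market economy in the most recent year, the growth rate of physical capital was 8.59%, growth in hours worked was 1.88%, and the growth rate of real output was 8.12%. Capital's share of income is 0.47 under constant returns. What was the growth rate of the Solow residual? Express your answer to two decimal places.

3.09%

Labor's share = 1 − 0.47 = 0.53.
Physical capital: 0.47 × 8.59 = 4.0373 pp.
Hours worked: 0.53 × 1.88 = 0.9964 pp.
TFP growth = 8.12 − 5.0337 = 3.0863%.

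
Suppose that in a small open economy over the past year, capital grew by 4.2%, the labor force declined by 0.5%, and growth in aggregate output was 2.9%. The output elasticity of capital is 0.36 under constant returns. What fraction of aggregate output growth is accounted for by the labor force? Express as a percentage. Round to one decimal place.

The labor force accounted for -11.0% of growth.

Labor's share = 1 − 0.36 = 0.64.
The labor force contributed 0.64 × (-0.5) = -0.32 pp.
Share of growth = -0.32 / 2.9 × 100 = -11.034%.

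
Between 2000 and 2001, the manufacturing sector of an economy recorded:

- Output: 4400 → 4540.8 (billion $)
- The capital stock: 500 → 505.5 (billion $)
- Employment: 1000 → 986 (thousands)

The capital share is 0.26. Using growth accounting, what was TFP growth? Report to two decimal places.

Output growth = (4540.8 − 4400) / 4400 = 3.2%.
The capital stock growth = (505.5 − 500) / 500 = 1.1%.
Employment growth = (986 − 1000) / 1000 = -1.4%.
Labor's share = 1 − 0.26 = 0.74.
The capital stock: 0.26 × 1.1 = 0.286 pp.
Employment: 0.74 × (-1.4) = -1.036 pp.
TFP growth = 3.2 + 0.75 = 3.95%.

3.95%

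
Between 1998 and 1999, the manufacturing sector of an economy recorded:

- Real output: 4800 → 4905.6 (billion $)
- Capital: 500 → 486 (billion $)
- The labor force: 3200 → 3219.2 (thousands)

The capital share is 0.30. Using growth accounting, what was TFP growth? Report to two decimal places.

Real output growth = (4905.6 − 4800) / 4800 = 2.2%.
Capital growth = (486 − 500) / 500 = -2.8%.
The labor force growth = (3219.2 − 3200) / 3200 = 0.6%.
Labor's share = 1 − 0.3 = 0.7.
Capital: 0.3 × (-2.8) = -0.84 pp.
The labor force: 0.7 × 0.6 = 0.42 pp.
TFP growth = 2.2 + 0.42 = 2.62%.

2.62%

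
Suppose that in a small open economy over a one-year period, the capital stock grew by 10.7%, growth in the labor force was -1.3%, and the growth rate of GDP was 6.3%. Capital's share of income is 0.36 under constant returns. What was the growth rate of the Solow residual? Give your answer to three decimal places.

Labor's share = 1 − 0.36 = 0.64.
The capital stock: 0.36 × 10.7 = 3.852 pp.
The labor force: 0.64 × (-1.3) = -0.832 pp.
TFP growth = 6.3 − 3.02 = 3.28%.

3.280%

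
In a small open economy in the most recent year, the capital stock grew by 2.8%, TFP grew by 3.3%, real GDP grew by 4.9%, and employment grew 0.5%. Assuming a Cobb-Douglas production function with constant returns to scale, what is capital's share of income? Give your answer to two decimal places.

α = 0.48

gY = gA + α·gK + (1−α)·gL, so gY − gA − gL = α(gK − gL).
4.9 − 3.3 − 0.5 = α × (2.8 − 0.5).
1.1 = 2.3 α, so α = 0.4783.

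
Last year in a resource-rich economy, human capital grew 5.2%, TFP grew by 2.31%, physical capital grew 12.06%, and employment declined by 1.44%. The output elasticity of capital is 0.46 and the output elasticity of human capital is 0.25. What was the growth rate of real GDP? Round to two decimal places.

Labor's share = 1 − 0.46 − 0.25 = 0.29.
Physical capital: 0.46 × 12.06 = 5.5476 pp.
Human capital: 0.25 × 5.2 = 1.3 pp.
Employment: 0.29 × (-1.44) = -0.4176 pp.
Output growth = 2.31 + 6.43 = 8.74%.

8.74%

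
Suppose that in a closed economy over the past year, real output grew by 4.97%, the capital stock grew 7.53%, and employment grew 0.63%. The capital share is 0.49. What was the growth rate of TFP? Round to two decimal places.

TFP grew 0.96%.

Labor's share = 1 − 0.49 = 0.51.
The capital stock: 0.49 × 7.53 = 3.6897 pp.
Employment: 0.51 × 0.63 = 0.3213 pp.
TFP growth = 4.97 − 4.011 = 0.959%.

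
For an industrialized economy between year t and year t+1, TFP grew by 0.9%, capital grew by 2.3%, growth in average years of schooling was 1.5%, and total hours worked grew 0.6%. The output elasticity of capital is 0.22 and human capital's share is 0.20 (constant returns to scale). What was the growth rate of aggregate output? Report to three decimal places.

2.054%

Labor's share = 1 − 0.22 − 0.2 = 0.58.
Capital: 0.22 × 2.3 = 0.506 pp.
Average years of schooling: 0.2 × 1.5 = 0.3 pp.
Total hours worked: 0.58 × 0.6 = 0.348 pp.
Output growth = 0.9 + 1.154 = 2.054%.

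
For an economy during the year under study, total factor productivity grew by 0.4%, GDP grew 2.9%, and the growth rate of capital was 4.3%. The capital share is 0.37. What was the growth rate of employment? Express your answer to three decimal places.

Employment growth was 1.443%.

Labor's share = 1 − 0.37 = 0.63.
gY = gA + 0.37×4.3 + 0.63×g.
0.63×g = 2.9 − 0.4 − 1.591 = 0.909.
g = 0.909 / 0.63 = 1.44286%.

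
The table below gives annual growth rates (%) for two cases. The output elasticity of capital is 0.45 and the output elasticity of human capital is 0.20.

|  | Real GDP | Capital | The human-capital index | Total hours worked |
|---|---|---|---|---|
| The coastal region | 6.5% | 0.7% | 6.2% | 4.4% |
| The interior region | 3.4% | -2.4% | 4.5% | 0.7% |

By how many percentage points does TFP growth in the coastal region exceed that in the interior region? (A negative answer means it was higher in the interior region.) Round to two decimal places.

0.07 percentage points

Labor's share = 1 − 0.45 − 0.2 = 0.35.
The coastal region: TFP = 6.5 − 0.315 − 1.24 − 1.54 = 3.405%.
The interior region: TFP = 3.4 + 1.08 − 0.9 − 0.245 = 3.335%.
Difference = 3.405 − (3.335) = 0.07 pp.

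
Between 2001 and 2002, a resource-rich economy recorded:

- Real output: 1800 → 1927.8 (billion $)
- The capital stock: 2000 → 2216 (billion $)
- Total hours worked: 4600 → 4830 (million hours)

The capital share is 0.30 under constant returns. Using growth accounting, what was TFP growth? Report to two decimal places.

TFP growth was 0.36%.

Real output growth = (1927.8 − 1800) / 1800 = 7.1%.
The capital stock growth = (2216 − 2000) / 2000 = 10.8%.
Total hours worked growth = (4830 − 4600) / 4600 = 5%.
Labor's share = 1 − 0.3 = 0.7.
The capital stock: 0.3 × 10.8 = 3.24 pp.
Total hours worked: 0.7 × 5 = 3.5 pp.
TFP growth = 7.1 − 6.74 = 0.36%.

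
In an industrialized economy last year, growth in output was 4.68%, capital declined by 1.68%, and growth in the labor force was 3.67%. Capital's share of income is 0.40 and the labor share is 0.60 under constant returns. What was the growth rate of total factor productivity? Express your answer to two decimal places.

Labor's share = 1 − 0.4 = 0.6.
Capital: 0.4 × (-1.68) = -0.672 pp.
The labor force: 0.6 × 3.67 = 2.202 pp.
TFP growth = 4.68 − 1.53 = 3.15%.

3.15%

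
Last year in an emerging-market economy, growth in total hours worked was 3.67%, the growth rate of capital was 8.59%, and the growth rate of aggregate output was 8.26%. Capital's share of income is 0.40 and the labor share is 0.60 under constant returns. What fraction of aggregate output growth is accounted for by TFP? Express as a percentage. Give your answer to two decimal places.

TFP accounted for 31.74% of growth.

Labor's share = 1 − 0.4 = 0.6.
Capital: 0.4 × 8.59 = 3.436 pp.
Total hours worked: 0.6 × 3.67 = 2.202 pp.
TFP growth = 8.26 − 5.638 = 2.622%.
TFP share of growth = 2.622 / 8.26 × 100 = 31.7433%.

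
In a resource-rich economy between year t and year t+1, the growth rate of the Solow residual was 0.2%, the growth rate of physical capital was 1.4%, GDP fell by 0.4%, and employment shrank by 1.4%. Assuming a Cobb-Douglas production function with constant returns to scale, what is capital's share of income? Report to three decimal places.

0.286

gY = gA + α·gK + (1−α)·gL, so gY − gA − gL = α(gK − gL).
-0.4 − 0.2 + 1.4 = α × (1.4 − (-1.4)).
0.8 = 2.8 α, so α = 0.28571.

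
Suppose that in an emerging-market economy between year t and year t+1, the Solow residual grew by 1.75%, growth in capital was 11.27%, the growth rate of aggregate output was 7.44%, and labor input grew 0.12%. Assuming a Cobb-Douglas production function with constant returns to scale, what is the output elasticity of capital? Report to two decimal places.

0.50

gY = gA + α·gK + (1−α)·gL, so gY − gA − gL = α(gK − gL).
7.44 − 1.75 − 0.12 = α × (11.27 − 0.12).
5.57 = 11.15 α, so α = 0.4996.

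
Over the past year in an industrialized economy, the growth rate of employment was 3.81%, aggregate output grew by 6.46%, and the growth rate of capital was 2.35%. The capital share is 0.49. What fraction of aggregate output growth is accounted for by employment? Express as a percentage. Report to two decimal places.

Labor's share = 1 − 0.49 = 0.51.
Employment contributed 0.51 × 3.81 = 1.9431 pp.
Share of growth = 1.9431 / 6.46 × 100 = 30.0789%.

30.08%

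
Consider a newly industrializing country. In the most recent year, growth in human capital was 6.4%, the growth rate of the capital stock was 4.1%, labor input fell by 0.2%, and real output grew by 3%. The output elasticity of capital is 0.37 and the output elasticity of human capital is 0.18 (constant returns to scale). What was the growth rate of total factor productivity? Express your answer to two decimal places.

Labor's share = 1 − 0.37 − 0.18 = 0.45.
The capital stock: 0.37 × 4.1 = 1.517 pp.
Human capital: 0.18 × 6.4 = 1.152 pp.
Labor input: 0.45 × (-0.2) = -0.09 pp.
TFP growth = 3 − 2.579 = 0.421%.

0.42%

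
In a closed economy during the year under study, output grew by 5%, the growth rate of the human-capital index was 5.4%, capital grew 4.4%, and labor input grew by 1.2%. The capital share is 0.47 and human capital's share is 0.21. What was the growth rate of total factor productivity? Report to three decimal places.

Labor's share = 1 − 0.47 − 0.21 = 0.32.
Capital: 0.47 × 4.4 = 2.068 pp.
The human-capital index: 0.21 × 5.4 = 1.134 pp.
Labor input: 0.32 × 1.2 = 0.384 pp.
TFP growth = 5 − 3.586 = 1.414%.

Total factor productivity growth was 1.414%.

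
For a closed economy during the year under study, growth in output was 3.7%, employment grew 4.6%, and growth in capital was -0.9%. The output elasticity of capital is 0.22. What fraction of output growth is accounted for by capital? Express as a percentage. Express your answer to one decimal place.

Capital contributed 0.22 × (-0.9) = -0.198 pp.
Share of growth = -0.198 / 3.7 × 100 = -5.351%.

Capital accounted for -5.4% of growth.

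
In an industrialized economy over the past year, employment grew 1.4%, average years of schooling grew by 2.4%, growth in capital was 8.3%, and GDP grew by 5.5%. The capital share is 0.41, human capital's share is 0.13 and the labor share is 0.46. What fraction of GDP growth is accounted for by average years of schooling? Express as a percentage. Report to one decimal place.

5.7%

Average years of schooling contributed 0.13 × 2.4 = 0.312 pp.
Share of growth = 0.312 / 5.5 × 100 = 5.673%.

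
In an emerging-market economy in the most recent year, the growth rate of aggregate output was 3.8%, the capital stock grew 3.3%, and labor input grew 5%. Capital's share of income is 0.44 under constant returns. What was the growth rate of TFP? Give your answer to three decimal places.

Labor's share = 1 − 0.44 = 0.56.
The capital stock: 0.44 × 3.3 = 1.452 pp.
Labor input: 0.56 × 5 = 2.8 pp.
TFP growth = 3.8 − 4.252 = -0.452%.

-0.452%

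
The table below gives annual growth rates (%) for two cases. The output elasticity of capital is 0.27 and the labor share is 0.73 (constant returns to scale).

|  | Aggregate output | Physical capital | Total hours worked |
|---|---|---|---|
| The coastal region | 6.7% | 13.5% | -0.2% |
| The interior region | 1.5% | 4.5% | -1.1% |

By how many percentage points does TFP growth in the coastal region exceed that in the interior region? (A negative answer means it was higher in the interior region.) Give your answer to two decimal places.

2.11 percentage points

Labor's share = 1 − 0.27 = 0.73.
The coastal region: TFP = 6.7 − 3.645 + 0.146 = 3.201%.
The interior region: TFP = 1.5 − 1.215 + 0.803 = 1.088%.
Difference = 3.201 − (1.088) = 2.113 pp.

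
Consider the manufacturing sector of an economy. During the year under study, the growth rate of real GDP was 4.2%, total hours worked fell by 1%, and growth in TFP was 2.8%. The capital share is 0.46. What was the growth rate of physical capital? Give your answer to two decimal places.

Labor's share = 1 − 0.46 = 0.54.
gY = gA + 0.54×(-1) + 0.46×g.
0.46×g = 4.2 − 2.8 + 0.54 = 1.94.
g = 1.94 / 0.46 = 4.2174%.

4.22%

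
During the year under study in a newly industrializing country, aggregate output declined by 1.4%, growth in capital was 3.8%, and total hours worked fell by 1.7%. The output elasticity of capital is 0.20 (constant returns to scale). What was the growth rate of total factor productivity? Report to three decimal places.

-0.800%

Labor's share = 1 − 0.2 = 0.8.
Capital: 0.2 × 3.8 = 0.76 pp.
Total hours worked: 0.8 × (-1.7) = -1.36 pp.
TFP growth = -1.4 + 0.6 = -0.8%.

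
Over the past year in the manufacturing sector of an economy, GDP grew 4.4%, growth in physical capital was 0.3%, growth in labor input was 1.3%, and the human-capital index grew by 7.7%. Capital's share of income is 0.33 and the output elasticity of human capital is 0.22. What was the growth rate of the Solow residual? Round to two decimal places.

Labor's share = 1 − 0.33 − 0.22 = 0.45.
Physical capital: 0.33 × 0.3 = 0.099 pp.
The human-capital index: 0.22 × 7.7 = 1.694 pp.
Labor input: 0.45 × 1.3 = 0.585 pp.
TFP growth = 4.4 − 2.378 = 2.022%.

2.02%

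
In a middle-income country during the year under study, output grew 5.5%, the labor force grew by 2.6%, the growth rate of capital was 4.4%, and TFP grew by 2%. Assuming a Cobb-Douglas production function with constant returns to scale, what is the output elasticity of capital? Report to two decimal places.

0.50

gY = gA + α·gK + (1−α)·gL, so gY − gA − gL = α(gK − gL).
5.5 − 2 − 2.6 = α × (4.4 − 2.6).
0.9 = 1.8 α, so α = 0.5.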